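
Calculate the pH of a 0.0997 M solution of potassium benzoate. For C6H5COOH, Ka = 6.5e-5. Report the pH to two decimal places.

C6H5COO- is the conjugate base of the weak acid C6H5COOH.
Kb = Kw/Ka = 1.0×10^-14 / 6.5 × 10^-5 = 1.54 × 10^-10
Let x = [OH-] at equilibrium. Kb = x²/(0.0997 − x).
Assume x ≪ 0.0997: x ≈ √(1.54 × 10^-10 × 0.0997) = 3.92 × 10^-6 M
pOH = −log(3.92 × 10^-6) = 5.41; pH = 14.00 − 5.41 = 8.59

pH = 8.59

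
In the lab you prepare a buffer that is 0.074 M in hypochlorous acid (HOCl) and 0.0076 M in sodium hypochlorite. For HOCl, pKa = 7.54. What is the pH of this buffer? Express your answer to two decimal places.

Using pH = pKa + log([base]/[acid]) with [base]/[acid] = 0.0076/0.074:
pH = 7.54 + (-0.988) = 6.55

pH = 6.55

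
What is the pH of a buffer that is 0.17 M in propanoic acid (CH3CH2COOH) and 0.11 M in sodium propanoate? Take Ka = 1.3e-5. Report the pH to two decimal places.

pH = 4.70

pKa = −log(1.3 × 10^-5) = 4.886
pH = pKa + log([A⁻]/[HA]) = 4.886 + log(0.11/0.17)
pH = 4.886 + (-0.189) = 4.70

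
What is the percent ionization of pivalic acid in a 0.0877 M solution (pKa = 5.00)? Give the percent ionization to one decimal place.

1.1%

(CH3)3CCOOH ⇌ (CH3)3CCOO- + H+; let x = [H+] at equilibrium.
Ka = 10^(−5.00) = 1.00 × 10^-5
x ≈ √(Ka·C₀) = √(1.00 × 10^-5 × 0.0877) = 9.36 × 10^-4 M
% ionization = x/C₀ × 100% = 9.36 × 10^-4/0.0877 × 100% = 1.1%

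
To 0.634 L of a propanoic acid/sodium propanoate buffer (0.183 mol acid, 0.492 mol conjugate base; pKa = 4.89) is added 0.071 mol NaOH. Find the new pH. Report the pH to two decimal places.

pH = 5.59

OH- converts CH3CH2COOH to CH3CH2COO-: CH3CH2COOH → 0.112 mol, CH3CH2COO- → 0.563 mol.
Henderson–Hasselbalch with mole ratio 0.563/0.112: pH = 4.89 + (+0.701)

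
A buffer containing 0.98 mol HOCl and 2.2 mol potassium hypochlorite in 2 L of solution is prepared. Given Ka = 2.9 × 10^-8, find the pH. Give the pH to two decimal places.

pKa = −log(2.9 × 10^-8) = 7.538
pH = pKa + log([A⁻]/[HA]) = 7.538 + log(2.2/0.98)
pH = 7.538 + (+0.351) = 7.89

pH = 7.89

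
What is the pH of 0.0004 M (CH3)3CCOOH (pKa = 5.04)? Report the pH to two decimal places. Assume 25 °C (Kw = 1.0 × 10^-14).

(CH3)3CCOOH ⇌ (CH3)3CCOO- + H+
Ka = 10^(−5.04) = 9.12 × 10^-6
Let x = [H+] at equilibrium. Ka = x²/(0.0004 − x).
The 5% rule fails; solving x² + Ka·x − Ka·C₀ = 0 exactly:
x = (−Ka + √(Ka² + 4·Ka·C₀))/2 = 5.60 × 10^-5 M
pH = −log[H+] = −log(5.60 × 10^-5) = 4.25

pH = 4.25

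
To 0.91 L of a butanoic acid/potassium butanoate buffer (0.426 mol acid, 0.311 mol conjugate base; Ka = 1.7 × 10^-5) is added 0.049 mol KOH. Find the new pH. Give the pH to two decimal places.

OH- converts CH3(CH2)2COOH to CH3(CH2)2COO-: CH3(CH2)2COOH → 0.377 mol, CH3(CH2)2COO- → 0.36 mol.
pKa = −log(1.7 × 10^-5) = 4.770
Henderson–Hasselbalch with mole ratio 0.36/0.377: pH = 4.770 + (-0.020)

pH = 4.75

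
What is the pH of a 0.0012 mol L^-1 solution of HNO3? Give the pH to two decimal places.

HNO3 is a strong acid and dissociates completely, so [H+] = 0.0012 M.
pH = -log(0.0012) = 2.92

pH = 2.92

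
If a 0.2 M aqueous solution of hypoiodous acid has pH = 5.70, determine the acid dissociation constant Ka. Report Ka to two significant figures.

Ka = 2.0 × 10^-11

[H+] = 10^(-5.70) = 2.00 × 10^-6 M
At equilibrium [HA] = 0.2 − 2.00 × 10^-6 = 2.00 × 10^-1 M
Ka = [H+][A-]/[HA] = (2.00 × 10^-6)² / 2.00 × 10^-1 = 2.0 × 10^-11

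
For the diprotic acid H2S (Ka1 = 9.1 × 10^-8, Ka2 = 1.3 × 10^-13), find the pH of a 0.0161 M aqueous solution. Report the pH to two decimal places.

Since Ka1 ≫ Ka2, the first ionization dominates [H+].
Ka1 = x²/(0.0161 − x) = 9.1 × 10^-8
x ≈ √(9.1 × 10^-8 × 0.0161) = 3.83 × 10^-5 M
pH = −log(3.83 × 10^-5) = 4.42

pH = 4.42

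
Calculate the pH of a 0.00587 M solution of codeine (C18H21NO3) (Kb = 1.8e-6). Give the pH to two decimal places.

pH = 10.01

C18H21NO3 + H2O ⇌ C18H22NO3+ + OH-
Kb = [OH-]²/(0.00587 − [OH-]) = 1.8 × 10^-6
Since Kb ≪ C₀, [OH-] ≈ √(Kb·C₀) = 1.03 × 10^-4 M.
Check: 1.8% ionized — well under 5%, approximation valid.
pOH = −log(1.03 × 10^-4) = 3.99; pH = 14.00 − 3.99 = 10.01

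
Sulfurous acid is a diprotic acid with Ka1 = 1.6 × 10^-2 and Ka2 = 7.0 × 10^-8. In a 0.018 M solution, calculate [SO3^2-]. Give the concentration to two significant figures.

First ionization gives [H+] ≈ [HSO3-] = 1.08 × 10^-2 M.
Second step: Ka2 = [H+][SO3^2-]/[HSO3-] ≈ [SO3^2-] (since [H+] ≈ [HSO3-]).
So [SO3^2-] ≈ Ka2.

7.0 × 10^-8 M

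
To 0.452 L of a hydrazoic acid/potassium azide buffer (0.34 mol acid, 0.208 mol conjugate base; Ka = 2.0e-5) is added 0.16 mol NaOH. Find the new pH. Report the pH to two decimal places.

OH- converts HN3 to N3-: HN3 → 0.18 mol, N3- → 0.368 mol.
pKa = −log(2.0 × 10^-5) = 4.699
Henderson–Hasselbalch with mole ratio 0.368/0.18: pH = 4.699 + (+0.311)

pH = 5.01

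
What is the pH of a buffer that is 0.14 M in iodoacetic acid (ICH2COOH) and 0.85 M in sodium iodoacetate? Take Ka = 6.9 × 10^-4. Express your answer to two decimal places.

pKa = −log(6.9 × 10^-4) = 3.161
Using pH = pKa + log([base]/[acid]) with [base]/[acid] = 0.85/0.14:
pH = 3.161 + (+0.783) = 3.94

pH = 3.94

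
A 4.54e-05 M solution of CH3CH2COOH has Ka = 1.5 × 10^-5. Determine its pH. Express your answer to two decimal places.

pH = 4.71

CH3CH2COOH ⇌ CH3CH2COO- + H+
From the ICE table, Ka = [H+]²/(4.54e-05 − [H+]) = 1.5 × 10^-5.
Here C₀/Ka ≈ 3.03, so the small-[H+] approximation fails. Use the quadratic:
[H+] = [−1.5e-05 + √(1.5e-05² + 2.72e-09)]/2 = 1.97 × 10^-5 M
pH = −log(1.97 × 10^-5) = 4.71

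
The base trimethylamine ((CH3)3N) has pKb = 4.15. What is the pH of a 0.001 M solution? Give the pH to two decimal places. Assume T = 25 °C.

pH = 10.37

(CH3)3N + H2O ⇌ (CH3)3NH+ + OH-
Kb = 10^(−4.15) = 7.08 × 10^-5
Kb = [OH-]²/(0.001 − [OH-]) = 7.08 × 10^-5
Here C₀/Kb ≈ 14.1, so the small-[OH-] approximation fails. Use the quadratic:
[OH-] = (−Kb + √(Kb² + 4·Kb·C₀))/2 = 2.33 × 10^-4 M
pOH = 3.63, so pH = 14.00 − pOH = 10.37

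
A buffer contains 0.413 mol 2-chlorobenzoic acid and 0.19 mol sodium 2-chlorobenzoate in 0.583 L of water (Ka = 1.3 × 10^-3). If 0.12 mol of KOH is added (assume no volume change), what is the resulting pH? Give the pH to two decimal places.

After neutralization: n(ClC6H4COOH) = 0.293 mol, n(ClC6H4COO-) = 0.31 mol.
pKa = −log(1.3 × 10^-3) = 2.886
Henderson–Hasselbalch with mole ratio 0.31/0.293: pH = 2.886 + (+0.024)

pH = 2.91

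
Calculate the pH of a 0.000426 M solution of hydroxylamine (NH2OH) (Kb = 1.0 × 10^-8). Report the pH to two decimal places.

pH = 8.31

NH2OH + H2O ⇌ NH3OH+ + OH-
From the ICE table, Kb = x²/(0.000426 − x) = 1.0 × 10^-8.
Neglecting x in the denominator: x = √(1.0 × 10^-8 × 0.000426) = 2.06 × 10^-6 M
Check: 0.48% ionized — well under 5%, approximation valid.
pOH = 5.69, so pH = 14.00 − pOH = 8.31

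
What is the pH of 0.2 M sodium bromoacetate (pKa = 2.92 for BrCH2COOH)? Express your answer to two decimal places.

pH = 8.11

BrCH2COO- is the conjugate base of the weak acid BrCH2COOH.
Ka = 10^(−2.92) = 1.20 × 10^-3
Kb = Kw/Ka = 1.0×10^-14 / 1.20 × 10^-3 = 8.33 × 10^-12
Kb = [OH-]²/(0.2 − [OH-]) = 8.33 × 10^-12
Since Kb ≪ C₀, [OH-] ≈ √(Kb·C₀) = 1.29 × 10^-6 M.
Check: 0.00065% ionized — well under 5%, approximation valid.
pOH = −log(1.29 × 10^-6) = 5.89; pH = 14.00 − 5.89 = 8.11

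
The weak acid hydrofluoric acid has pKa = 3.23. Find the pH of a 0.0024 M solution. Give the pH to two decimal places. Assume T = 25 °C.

pH = 3.03

HF ⇌ F- + H+
Ka = 10^(−3.23) = 5.89 × 10^-4
From the ICE table, Ka = x²/(0.0024 − x) = 5.89 × 10^-4.
x is not negligible relative to C₀; solve x² + 0.000589·x − 1.41e-06 = 0.
x = [−0.000589 + √(0.000589² + 5.65e-06)]/2 = 9.30 × 10^-4 M
pH = −log[H+] = −log(9.30 × 10^-4) = 3.03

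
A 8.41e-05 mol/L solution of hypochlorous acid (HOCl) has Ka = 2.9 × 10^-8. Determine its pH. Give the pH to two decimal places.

HOCl ⇌ OCl- + H+
Ka = x²/(8.41e-05 − x) = 2.9 × 10^-8
Neglecting x in the denominator: x = √(2.9 × 10^-8 × 8.41e-05) = 1.56 × 10^-6 M
pH = −log(1.56 × 10^-6) = 5.81

pH = 5.81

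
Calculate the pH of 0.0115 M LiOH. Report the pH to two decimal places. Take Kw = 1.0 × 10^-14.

LiOH is a strong base; [OH-] = 0.0115 M.
pOH = -log(0.0115) = 1.94
pH = 14.00 - 1.94 = 12.06

pH = 12.06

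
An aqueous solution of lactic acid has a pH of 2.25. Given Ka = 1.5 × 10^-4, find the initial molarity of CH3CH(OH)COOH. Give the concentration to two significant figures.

[H+] = 10^(-2.25) = 5.62 × 10^-3 M = x
Ka = x²/(C₀ − x) ⇒ C₀ = x + x²/Ka
C₀ = 5.62 × 10^-3 + (5.62 × 10^-3)²/(1.5 × 10^-4) = 2.16 × 10^-1 M

C₀ = 2.2 × 10^-1 M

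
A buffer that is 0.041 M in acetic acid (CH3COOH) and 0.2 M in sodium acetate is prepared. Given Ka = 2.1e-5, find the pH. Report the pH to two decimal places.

pKa = −log(2.1 × 10^-5) = 4.678
Using pH = pKa + log([base]/[acid]) with [base]/[acid] = 0.2/0.041:
pH = 4.678 + (+0.688) = 5.37

pH = 5.37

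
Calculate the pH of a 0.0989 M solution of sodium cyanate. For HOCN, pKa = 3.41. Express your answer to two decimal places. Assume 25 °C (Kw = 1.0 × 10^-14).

OCN- is the conjugate base of the weak acid HOCN.
Ka = 10^(−3.41) = 3.89 × 10^-4
Kb = Kw/Ka = 1.0×10^-14 / 3.89 × 10^-4 = 2.57 × 10^-11
From the ICE table, Kb = x²/(0.0989 − x) = 2.57 × 10^-11.
Since Kb ≪ C₀, x ≈ √(Kb·C₀) = 1.59 × 10^-6 M.
Check: 0.0016% ionized — well under 5%, approximation valid.
pOH = −log(1.59 × 10^-6) = 5.80; pH = 14.00 − 5.80 = 8.20

pH = 8.20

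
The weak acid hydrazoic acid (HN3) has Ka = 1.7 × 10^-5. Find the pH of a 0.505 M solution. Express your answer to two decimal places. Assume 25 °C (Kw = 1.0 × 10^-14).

pH = 2.53

HN3 ⇌ N3- + H+
Ka = x²/(0.505 − x) = 1.7 × 10^-5
Neglecting x in the denominator: x = √(1.7 × 10^-5 × 0.505) = 2.93 × 10^-3 M
Check: 0.58% ionized — well under 5%, approximation valid.
pH = −log[H+] = −log(2.93 × 10^-3) = 2.53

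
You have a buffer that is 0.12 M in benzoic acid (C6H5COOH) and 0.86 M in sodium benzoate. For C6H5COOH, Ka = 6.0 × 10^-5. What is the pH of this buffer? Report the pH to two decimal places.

pH = 5.08

pKa = −log(6.0 × 10^-5) = 4.222
pH = pKa + log([A⁻]/[HA]) = 4.222 + log(0.86/0.12)
pH = 4.222 + (+0.855) = 5.08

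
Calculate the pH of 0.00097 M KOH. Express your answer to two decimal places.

pH = 10.99

KOH is a strong base; [OH-] = 0.00097 M.
pOH = -log(0.00097) = 3.01
pH = 14.00 - 3.01 = 10.99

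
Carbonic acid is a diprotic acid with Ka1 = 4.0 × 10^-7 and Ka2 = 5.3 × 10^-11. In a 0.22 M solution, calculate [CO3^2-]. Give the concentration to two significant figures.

5.3 × 10^-11 M

First ionization gives [H+] ≈ [HCO3-] = 2.97 × 10^-4 M.
Second step: Ka2 = [H+][CO3^2-]/[HCO3-] ≈ [CO3^2-] (since [H+] ≈ [HCO3-]).
So [CO3^2-] ≈ Ka2.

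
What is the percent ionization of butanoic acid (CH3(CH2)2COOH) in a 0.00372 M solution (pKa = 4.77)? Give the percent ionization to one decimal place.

CH3(CH2)2COOH ⇌ CH3(CH2)2COO- + H+; let x = [H+] at equilibrium.
Ka = 10^(−4.77) = 1.70 × 10^-5
Ka = x²/(C₀ − x); solving the quadratic gives x = 2.43 × 10^-4 M.
Fraction ionized = 2.43 × 10^-4 / 0.00372 = 0.0653 → 6.5%

6.5%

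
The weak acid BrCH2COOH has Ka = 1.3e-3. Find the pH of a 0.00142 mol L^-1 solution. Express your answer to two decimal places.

BrCH2COOH ⇌ BrCH2COO- + H+
From the ICE table, Ka = x²/(0.00142 − x) = 1.3 × 10^-3.
x is not negligible relative to C₀; solve x² + 0.0013·x − 1.85e-06 = 0.
x = [−0.0013 + √(0.0013² + 7.38e-06)]/2 = 8.56 × 10^-4 M
pH = −log(8.56 × 10^-4) = 3.07

pH = 3.07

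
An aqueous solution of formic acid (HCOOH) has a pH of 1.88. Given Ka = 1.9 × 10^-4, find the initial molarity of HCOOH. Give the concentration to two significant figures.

[H+] = 10^(-1.88) = 1.32 × 10^-2 M = x
Ka = x²/(C₀ − x) ⇒ C₀ = x + x²/Ka
C₀ = 1.32 × 10^-2 + (1.32 × 10^-2)²/(1.9 × 10^-4) = 9.30 × 10^-1 M

C₀ = 9.3 × 10^-1 M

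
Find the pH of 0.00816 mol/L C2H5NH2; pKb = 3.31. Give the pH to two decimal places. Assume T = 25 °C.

pH = 11.25

C2H5NH2 + H2O ⇌ C2H5NH3+ + OH-
Kb = 10^(−3.31) = 4.90 × 10^-4
Let x = [OH-] at equilibrium. Kb = x²/(0.00816 − x).
Here C₀/Kb ≈ 16.7, so the small-x approximation fails. Use the quadratic:
x = (−Kb + √(Kb² + 4·Kb·C₀))/2 = 1.77 × 10^-3 M
pOH = 2.75, so pH = 14.00 − pOH = 11.25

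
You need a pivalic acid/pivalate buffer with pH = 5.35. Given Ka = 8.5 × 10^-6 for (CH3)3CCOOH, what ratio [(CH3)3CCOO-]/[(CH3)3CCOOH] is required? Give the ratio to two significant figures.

ratio = 1.9

pKa = -log(8.5 × 10^-6) = 5.071
pH = pKa + log(r) ⇒ log(r) = 5.35 − 5.071 = +0.279
r = [(CH3)3CCOO-]/[(CH3)3CCOOH] = 10^(+0.279) = 1.9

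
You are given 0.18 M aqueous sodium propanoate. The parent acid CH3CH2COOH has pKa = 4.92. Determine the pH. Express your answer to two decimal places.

CH3CH2COO- is the conjugate base of the weak acid CH3CH2COOH.
Ka = 10^(−4.92) = 1.20 × 10^-5
Kb = Kw/Ka = 1.0×10^-14 / 1.20 × 10^-5 = 8.33 × 10^-10
Let x = [OH-] at equilibrium. Kb = x²/(0.18 − x).
Neglecting x in the denominator: x = √(8.33 × 10^-10 × 0.18) = 1.22 × 10^-5 M
(x/C₀ = 0.0068% < 5%, so the approximation holds.)
pOH = 4.91, so pH = 14.00 − pOH = 9.09

pH = 9.09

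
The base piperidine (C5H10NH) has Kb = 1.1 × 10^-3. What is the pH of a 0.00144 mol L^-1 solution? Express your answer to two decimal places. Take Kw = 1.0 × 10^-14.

pH = 10.92

C5H10NH + H2O ⇌ C5H10NH2+ + OH-
Let x = [OH-] at equilibrium. Kb = x²/(0.00144 − x).
The 5% rule fails; solving x² + Kb·x − Kb·C₀ = 0 exactly:
x = (−Kb + √(Kb² + 4·Kb·C₀))/2 = 8.23 × 10^-4 M
pOH = −log(8.23 × 10^-4) = 3.08; pH = 14.00 − 3.08 = 10.92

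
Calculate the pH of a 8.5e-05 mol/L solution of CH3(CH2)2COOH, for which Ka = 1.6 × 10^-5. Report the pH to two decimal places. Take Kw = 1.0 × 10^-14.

CH3(CH2)2COOH ⇌ CH3(CH2)2COO- + H+
Ka = x²/(8.5e-05 − x) = 1.6 × 10^-5
The 5% rule fails; solving x² + Ka·x − Ka·C₀ = 0 exactly:
x = (−Ka + √(Ka² + 4·Ka·C₀))/2 = 2.97 × 10^-5 M
pH = −log(2.97 × 10^-5) = 4.53

pH = 4.53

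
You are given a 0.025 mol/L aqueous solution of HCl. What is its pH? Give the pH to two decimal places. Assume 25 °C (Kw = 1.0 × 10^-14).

pH = 1.60

HCl is a strong acid and dissociates completely, so [H+] = 0.025 M.
pH = -log(0.025) = 1.60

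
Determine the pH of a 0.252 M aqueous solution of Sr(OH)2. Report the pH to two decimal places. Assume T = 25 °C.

pH = 13.70

Sr(OH)2 is a strong base (each formula unit releases 2 OH-); [OH-] = 0.504 M.
pOH = -log(0.504) = 0.30
pH = 14.00 - 0.30 = 13.70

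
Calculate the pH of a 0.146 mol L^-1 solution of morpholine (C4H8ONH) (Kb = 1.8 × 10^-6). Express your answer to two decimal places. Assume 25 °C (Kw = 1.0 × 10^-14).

pH = 10.71

C4H8ONH + H2O ⇌ C4H8ONH2+ + OH-
From the ICE table, Kb = [OH-]²/(0.146 − [OH-]) = 1.8 × 10^-6.
Neglecting [OH-] in the denominator: [OH-] = √(1.8 × 10^-6 × 0.146) = 5.13 × 10^-4 M
([OH-]/C₀ = 0.35% < 5%, so the approximation holds.)
pOH = −log(5.13 × 10^-4) = 3.29; pH = 14.00 − 3.29 = 10.71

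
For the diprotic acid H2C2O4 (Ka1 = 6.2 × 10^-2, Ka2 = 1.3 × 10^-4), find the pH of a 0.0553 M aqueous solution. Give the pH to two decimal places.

Ka1 ≫ Ka2, so treat the first dissociation as the only significant source of H+.
Ka1 = x²/(0.0553 − x) = 6.2 × 10^-2
Solving the quadratic: x = (−Ka1 + √(Ka1² + 4·Ka1·C₀))/2 = 3.53 × 10^-2 M
pH = −log(3.53 × 10^-2) = 1.45

pH = 1.45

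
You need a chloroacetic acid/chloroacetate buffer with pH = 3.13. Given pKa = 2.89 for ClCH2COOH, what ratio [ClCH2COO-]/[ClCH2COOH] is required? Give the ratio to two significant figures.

pH = pKa + log(r) ⇒ log(r) = 3.13 − 2.89 = +0.24
r = [ClCH2COO-]/[ClCH2COOH] = 10^(+0.24) = 1.74

ratio = 1.7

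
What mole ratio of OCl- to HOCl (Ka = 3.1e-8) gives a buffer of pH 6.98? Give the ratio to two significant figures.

ratio = 0.30

pKa = -log(3.1 × 10^-8) = 7.509
pH = pKa + log(r) ⇒ log(r) = 6.98 − 7.509 = -0.529
r = [OCl-]/[HOCl] = 10^(-0.529) = 0.296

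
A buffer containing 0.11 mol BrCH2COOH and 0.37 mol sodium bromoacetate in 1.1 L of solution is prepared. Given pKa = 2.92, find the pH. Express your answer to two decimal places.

Henderson–Hasselbalch: pH = pKa + log([BrCH2COO-]/[BrCH2COOH]) = 2.92 + log(0.37/0.11)
pH = 2.92 + (+0.527) = 3.45

pH = 3.45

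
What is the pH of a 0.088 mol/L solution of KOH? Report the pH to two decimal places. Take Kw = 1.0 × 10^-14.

KOH is a strong base; [OH-] = 0.088 M.
pOH = -log(0.088) = 1.06
pH = 14.00 - 1.06 = 12.94

pH = 12.94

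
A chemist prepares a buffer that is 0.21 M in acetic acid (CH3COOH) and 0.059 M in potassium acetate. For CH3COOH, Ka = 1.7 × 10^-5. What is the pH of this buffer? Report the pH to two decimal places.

pKa = −log(1.7 × 10^-5) = 4.770
Using pH = pKa + log([base]/[acid]) with [base]/[acid] = 0.059/0.21:
pH = 4.770 + (-0.551) = 4.22

pH = 4.22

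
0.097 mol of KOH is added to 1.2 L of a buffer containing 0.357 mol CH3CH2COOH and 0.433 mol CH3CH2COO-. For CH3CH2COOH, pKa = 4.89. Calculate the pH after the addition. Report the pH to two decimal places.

pH = 5.20

OH- converts CH3CH2COOH to CH3CH2COO-: CH3CH2COOH → 0.26 mol, CH3CH2COO- → 0.53 mol.
pH = pKa + log(n_CH3CH2COO-/n_CH3CH2COOH) = 4.89 + log(0.53/0.26) = 4.89 + (+0.309)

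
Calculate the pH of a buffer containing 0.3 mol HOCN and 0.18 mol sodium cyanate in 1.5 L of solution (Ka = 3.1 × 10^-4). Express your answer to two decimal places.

pKa = −log(3.1 × 10^-4) = 3.509
Henderson–Hasselbalch: pH = pKa + log([OCN-]/[HOCN]) = 3.509 + log(0.18/0.3)
pH = 3.509 + (-0.222) = 3.29

pH = 3.29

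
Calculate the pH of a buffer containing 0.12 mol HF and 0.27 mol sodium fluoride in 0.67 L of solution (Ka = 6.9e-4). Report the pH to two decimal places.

pH = 3.51

pKa = −log(6.9 × 10^-4) = 3.161
pH = pKa + log([A⁻]/[HA]) = 3.161 + log(0.27/0.12)
pH = 3.161 + (+0.352) = 3.51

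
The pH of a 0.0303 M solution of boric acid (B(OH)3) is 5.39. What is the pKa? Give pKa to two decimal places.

pKa = 9.26

[H+] = 10^(-5.39) = 4.07 × 10^-6 M
At equilibrium [HA] = 0.0303 − 4.07 × 10^-6 = 3.03 × 10^-2 M
Ka = [H+][A-]/[HA] = (4.07 × 10^-6)² / 3.03 × 10^-2 = 5.47 × 10^-10
pKa = -log(5.47 × 10^-10) = 9.26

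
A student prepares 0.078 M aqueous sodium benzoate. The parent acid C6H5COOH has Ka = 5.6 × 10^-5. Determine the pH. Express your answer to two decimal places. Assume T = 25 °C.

C6H5COO- is the conjugate base of the weak acid C6H5COOH.
Kb = Kw/Ka = 1.0×10^-14 / 5.6 × 10^-5 = 1.79 × 10^-10
From the ICE table, Kb = [OH-]²/(0.078 − [OH-]) = 1.79 × 10^-10.
Neglecting [OH-] in the denominator: [OH-] = √(1.79 × 10^-10 × 0.078) = 3.74 × 10^-6 M
pOH = −log(3.74 × 10^-6) = 5.43; pH = 14.00 − 5.43 = 8.57

pH = 8.57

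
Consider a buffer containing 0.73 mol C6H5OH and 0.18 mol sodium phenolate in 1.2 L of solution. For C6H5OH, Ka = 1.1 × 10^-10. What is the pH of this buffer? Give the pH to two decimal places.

pH = 9.35

pKa = −log(1.1 × 10^-10) = 9.959
Using pH = pKa + log([base]/[acid]) with [base]/[acid] = 0.18/0.73:
pH = 9.959 + (-0.608) = 9.35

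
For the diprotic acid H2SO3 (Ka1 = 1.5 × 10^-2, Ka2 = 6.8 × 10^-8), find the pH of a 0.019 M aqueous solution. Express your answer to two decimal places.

pH = 1.96

Since Ka1 ≫ Ka2, the first ionization dominates [H+].
Ka1 = x²/(0.019 − x) = 1.5 × 10^-2
Solving the quadratic: x = (−Ka1 + √(Ka1² + 4·Ka1·C₀))/2 = 1.10 × 10^-2 M
pH = −log(1.10 × 10^-2) = 1.96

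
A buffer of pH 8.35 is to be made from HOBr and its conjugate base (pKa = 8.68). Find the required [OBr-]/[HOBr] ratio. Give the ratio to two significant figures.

pH = pKa + log(r) ⇒ log(r) = 8.35 − 8.68 = -0.33
r = [OBr-]/[HOBr] = 10^(-0.33) = 0.468

ratio = 0.47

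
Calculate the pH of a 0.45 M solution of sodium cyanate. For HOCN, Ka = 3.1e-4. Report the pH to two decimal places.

OCN- is the conjugate base of the weak acid HOCN.
Kb = Kw/Ka = 1.0×10^-14 / 3.1 × 10^-4 = 3.23 × 10^-11
Kb = x²/(0.45 − x) = 3.23 × 10^-11
Assume x ≪ 0.45: x ≈ √(3.23 × 10^-11 × 0.45) = 3.81 × 10^-6 M
(x/C₀ = 0.00085% < 5%, so the approximation holds.)
pOH = 5.42, so pH = 14.00 − pOH = 8.58

pH = 8.58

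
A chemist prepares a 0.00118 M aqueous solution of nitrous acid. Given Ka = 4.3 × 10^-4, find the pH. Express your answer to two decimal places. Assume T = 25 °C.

pH = 3.28

HNO2 ⇌ NO2- + H+
Let x = [H+] at equilibrium. Ka = x²/(0.00118 − x).
Here C₀/Ka ≈ 2.74, so the small-x approximation fails. Use the quadratic:
x = (−Ka + √(Ka² + 4·Ka·C₀))/2 = 5.29 × 10^-4 M
pH = −log(5.29 × 10^-4) = 3.28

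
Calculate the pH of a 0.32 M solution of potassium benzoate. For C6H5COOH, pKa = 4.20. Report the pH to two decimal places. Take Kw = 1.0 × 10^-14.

pH = 8.85

C6H5COO- is the conjugate base of the weak acid C6H5COOH.
Ka = 10^(−4.20) = 6.31 × 10^-5
Kb = Kw/Ka = 1.0×10^-14 / 6.31 × 10^-5 = 1.58 × 10^-10
Let x = [OH-] at equilibrium. Kb = x²/(0.32 − x).
Assume x ≪ 0.32: x ≈ √(1.58 × 10^-10 × 0.32) = 7.11 × 10^-6 M
pOH = −log(7.11 × 10^-6) = 5.15; pH = 14.00 − 5.15 = 8.85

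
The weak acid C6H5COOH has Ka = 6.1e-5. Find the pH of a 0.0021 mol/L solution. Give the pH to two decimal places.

C6H5COOH ⇌ C6H5COO- + H+
From the ICE table, Ka = [H+]²/(0.0021 − [H+]) = 6.1 × 10^-5.
The 5% rule fails; solving [H+]² + Ka·[H+] − Ka·C₀ = 0 exactly:
[H+] = (−Ka + √(Ka² + 4·Ka·C₀))/2 = 3.29 × 10^-4 M
pH = −log(3.29 × 10^-4) = 3.48

pH = 3.48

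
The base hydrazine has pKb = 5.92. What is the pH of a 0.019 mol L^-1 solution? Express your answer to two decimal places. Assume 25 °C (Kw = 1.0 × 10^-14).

N2H4 + H2O ⇌ N2H5+ + OH-
Kb = 10^(−5.92) = 1.20 × 10^-6
Kb = [OH-]²/(0.019 − [OH-]) = 1.20 × 10^-6
Since Kb ≪ C₀, [OH-] ≈ √(Kb·C₀) = 1.51 × 10^-4 M.
([OH-]/C₀ = 0.79% < 5%, so the approximation holds.)
pOH = −log(1.51 × 10^-4) = 3.82; pH = 14.00 − 3.82 = 10.18

pH = 10.18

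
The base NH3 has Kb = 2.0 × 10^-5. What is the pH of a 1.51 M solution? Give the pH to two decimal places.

pH = 11.74

NH3 + H2O ⇌ NH4+ + OH-
Kb = [OH-]²/(1.51 − [OH-]) = 2.0 × 10^-5
Assume [OH-] ≪ 1.51: [OH-] ≈ √(2.0 × 10^-5 × 1.51) = 5.50 × 10^-3 M
([OH-]/C₀ = 0.36% < 5%, so the approximation holds.)
pOH = 2.26, so pH = 14.00 − pOH = 11.74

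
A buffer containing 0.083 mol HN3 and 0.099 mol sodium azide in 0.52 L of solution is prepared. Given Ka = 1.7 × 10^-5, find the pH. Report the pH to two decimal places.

pH = 4.85

pKa = −log(1.7 × 10^-5) = 4.770
pH = pKa + log([A⁻]/[HA]) = 4.770 + log(0.099/0.083)
pH = 4.770 + (+0.077) = 4.85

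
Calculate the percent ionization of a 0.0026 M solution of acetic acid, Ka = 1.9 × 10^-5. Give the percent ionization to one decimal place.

CH3COOH ⇌ CH3COO- + H+; let x = [H+] at equilibrium.
Solve x² + 1.9e-05x − 4.94e-08 = 0 → x = 2.13 × 10^-4 M
% ionization = x/C₀ × 100% = 2.13 × 10^-4/0.0026 × 100% = 8.2%

8.2%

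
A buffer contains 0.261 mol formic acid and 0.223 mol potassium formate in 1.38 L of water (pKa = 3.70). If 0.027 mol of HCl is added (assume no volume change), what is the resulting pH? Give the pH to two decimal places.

After neutralization: n(HCOOH) = 0.288 mol, n(HCOO-) = 0.196 mol.
pH = pKa + log(n_HCOO-/n_HCOOH) = 3.70 + log(0.196/0.288) = 3.70 + (-0.167)

pH = 3.53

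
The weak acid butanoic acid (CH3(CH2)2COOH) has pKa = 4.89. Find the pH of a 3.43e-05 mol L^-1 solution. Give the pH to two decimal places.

CH3(CH2)2COOH ⇌ CH3(CH2)2COO- + H+
Ka = 10^(−4.89) = 1.29 × 10^-5
Ka = [H+]²/(3.43e-05 − [H+]) = 1.29 × 10^-5
Here C₀/Ka ≈ 2.66, so the small-[H+] approximation fails. Use the quadratic:
[H+] = (−Ka + √(Ka² + 4·Ka·C₀))/2 = 1.56 × 10^-5 M
pH = −log(1.56 × 10^-5) = 4.81

pH = 4.81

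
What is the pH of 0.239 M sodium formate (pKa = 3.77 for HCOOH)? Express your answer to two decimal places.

HCOO- is the conjugate base of the weak acid HCOOH.
Ka = 10^(−3.77) = 1.70 × 10^-4
Kb = Kw/Ka = 1.0×10^-14 / 1.70 × 10^-4 = 5.88 × 10^-11
Let x = [OH-] at equilibrium. Kb = x²/(0.239 − x).
Since Kb ≪ C₀, x ≈ √(Kb·C₀) = 3.75 × 10^-6 M.
pOH = −log(3.75 × 10^-6) = 5.43; pH = 14.00 − 5.43 = 8.57

pH = 8.57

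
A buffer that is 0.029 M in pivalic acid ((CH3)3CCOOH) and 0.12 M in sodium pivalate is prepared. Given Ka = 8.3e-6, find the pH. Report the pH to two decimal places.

pH = 5.70

pKa = −log(8.3 × 10^-6) = 5.081
Henderson–Hasselbalch: pH = pKa + log([(CH3)3CCOO-]/[(CH3)3CCOOH]) = 5.081 + log(0.12/0.029)
pH = 5.081 + (+0.617) = 5.70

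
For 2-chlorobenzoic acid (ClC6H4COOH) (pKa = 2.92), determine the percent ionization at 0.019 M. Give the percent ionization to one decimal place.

ClC6H4COOH ⇌ ClC6H4COO- + H+; let x = [H+] at equilibrium.
Ka = 10^(−2.92) = 1.20 × 10^-3
Solve x² + 0.0012x − 2.28e-05 = 0 → x = 4.21 × 10^-3 M
Fraction ionized = 4.21 × 10^-3 / 0.019 = 0.2216 → 22.2%

22.2%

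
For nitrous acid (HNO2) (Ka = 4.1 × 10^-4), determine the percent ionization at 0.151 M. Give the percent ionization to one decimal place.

HNO2 ⇌ NO2- + H+; let x = [H+] at equilibrium.
Solve x² + 0.00041x − 6.19e-05 = 0 → x = 7.67 × 10^-3 M
% ionization = x/C₀ × 100% = 7.67 × 10^-3/0.151 × 100% = 5.1%

5.1%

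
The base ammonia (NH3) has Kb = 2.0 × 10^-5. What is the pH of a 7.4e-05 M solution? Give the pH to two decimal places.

pH = 9.47

NH3 + H2O ⇌ NH4+ + OH-
From the ICE table, Kb = x²/(7.4e-05 − x) = 2.0 × 10^-5.
The 5% rule fails; solving x² + Kb·x − Kb·C₀ = 0 exactly:
x = (−Kb + √(Kb² + 4·Kb·C₀))/2 = 2.97 × 10^-5 M
pOH = −log(2.97 × 10^-5) = 4.53; pH = 14.00 − 4.53 = 9.47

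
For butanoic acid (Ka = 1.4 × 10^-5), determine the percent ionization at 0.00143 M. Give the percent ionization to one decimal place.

9.4%

CH3(CH2)2COOH ⇌ CH3(CH2)2COO- + H+; let x = [H+] at equilibrium.
Ka = x²/(C₀ − x); solving the quadratic gives x = 1.35 × 10^-4 M.
% ionization = x/C₀ × 100% = 1.35 × 10^-4/0.00143 × 100% = 9.4%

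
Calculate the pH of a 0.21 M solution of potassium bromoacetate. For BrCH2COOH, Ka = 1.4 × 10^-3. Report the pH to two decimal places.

pH = 8.09

BrCH2COO- is the conjugate base of the weak acid BrCH2COOH.
Kb = Kw/Ka = 1.0×10^-14 / 1.4 × 10^-3 = 7.14 × 10^-12
Kb = [OH-]²/(0.21 − [OH-]) = 7.14 × 10^-12
Neglecting [OH-] in the denominator: [OH-] = √(7.14 × 10^-12 × 0.21) = 1.22 × 10^-6 M
Check: 0.00058% ionized — well under 5%, approximation valid.
pOH = 5.91, so pH = 14.00 − pOH = 8.09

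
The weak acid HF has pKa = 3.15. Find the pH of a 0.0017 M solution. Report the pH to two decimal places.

pH = 3.10

HF ⇌ F- + H+
Ka = 10^(−3.15) = 7.08 × 10^-4
Let x = [H+] at equilibrium. Ka = x²/(0.0017 − x).
Here C₀/Ka ≈ 2.4, so the small-x approximation fails. Use the quadratic:
x = [−0.000708 + √(0.000708² + 4.81e-06)]/2 = 7.99 × 10^-4 M
pH = −log(7.99 × 10^-4) = 3.10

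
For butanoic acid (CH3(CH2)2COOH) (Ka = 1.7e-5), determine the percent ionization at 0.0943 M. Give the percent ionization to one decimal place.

CH3(CH2)2COOH ⇌ CH3(CH2)2COO- + H+; let x = [H+] at equilibrium.
x ≈ √(Ka·C₀) = √(1.7 × 10^-5 × 0.0943) = 1.27 × 10^-3 M
Fraction ionized = 1.27 × 10^-3 / 0.0943 = 0.0135 → 1.3%

1.3%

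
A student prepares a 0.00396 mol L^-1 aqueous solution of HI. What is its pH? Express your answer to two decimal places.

pH = 2.40

HI is a strong acid and dissociates completely, so [H+] = 0.00396 M.
pH = -log(0.00396) = 2.40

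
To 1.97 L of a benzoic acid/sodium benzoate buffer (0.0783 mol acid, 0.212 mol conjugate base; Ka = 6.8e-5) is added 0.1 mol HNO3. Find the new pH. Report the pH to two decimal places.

Added H+ converts C6H5COO- to C6H5COOH: C6H5COOH → 0.178 mol, C6H5COO- → 0.112 mol.
pKa = −log(6.8 × 10^-5) = 4.167
Henderson–Hasselbalch with mole ratio 0.112/0.178: pH = 4.167 + (-0.201)

pH = 3.97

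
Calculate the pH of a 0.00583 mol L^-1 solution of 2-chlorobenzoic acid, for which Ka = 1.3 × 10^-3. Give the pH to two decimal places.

pH = 2.66

ClC6H4COOH ⇌ ClC6H4COO- + H+
Ka = x²/(0.00583 − x) = 1.3 × 10^-3
The 5% rule fails; solving x² + Ka·x − Ka·C₀ = 0 exactly:
x = (−Ka + √(Ka² + 4·Ka·C₀))/2 = 2.18 × 10^-3 M
pH = −log(2.18 × 10^-3) = 2.66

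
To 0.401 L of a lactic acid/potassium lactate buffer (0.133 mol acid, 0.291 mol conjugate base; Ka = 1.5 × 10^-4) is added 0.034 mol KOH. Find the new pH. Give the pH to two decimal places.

OH- converts CH3CH(OH)COOH to CH3CH(OH)COO-: CH3CH(OH)COOH → 0.099 mol, CH3CH(OH)COO- → 0.325 mol.
pKa = −log(1.5 × 10^-4) = 3.824
pH = pKa + log(n_CH3CH(OH)COO-/n_CH3CH(OH)COOH) = 3.824 + log(0.325/0.099) = 3.824 + (+0.516)

pH = 4.34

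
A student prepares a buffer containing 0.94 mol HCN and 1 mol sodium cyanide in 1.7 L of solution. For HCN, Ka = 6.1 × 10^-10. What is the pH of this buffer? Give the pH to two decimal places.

pKa = −log(6.1 × 10^-10) = 9.215
pH = pKa + log([A⁻]/[HA]) = 9.215 + log(1/0.94)
pH = 9.215 + (+0.027) = 9.24

pH = 9.24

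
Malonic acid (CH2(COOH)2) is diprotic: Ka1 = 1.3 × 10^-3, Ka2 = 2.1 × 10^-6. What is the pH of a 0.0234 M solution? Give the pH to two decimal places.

Ka1 ≫ Ka2, so treat the first dissociation as the only significant source of H+.
Ka1 = x²/(0.0234 − x) = 1.3 × 10^-3
Solving the quadratic: x = (−Ka1 + √(Ka1² + 4·Ka1·C₀))/2 = 4.90 × 10^-3 M
pH = −log(4.90 × 10^-3) = 2.31

pH = 2.31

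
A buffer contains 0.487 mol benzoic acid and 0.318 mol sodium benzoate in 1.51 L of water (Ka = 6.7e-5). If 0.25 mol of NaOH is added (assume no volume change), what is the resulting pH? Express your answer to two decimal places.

After neutralization: n(C6H5COOH) = 0.237 mol, n(C6H5COO-) = 0.568 mol.
pKa = −log(6.7 × 10^-5) = 4.174
pH = pKa + log(n_C6H5COO-/n_C6H5COOH) = 4.174 + log(0.568/0.237) = 4.174 + (+0.380)

pH = 4.55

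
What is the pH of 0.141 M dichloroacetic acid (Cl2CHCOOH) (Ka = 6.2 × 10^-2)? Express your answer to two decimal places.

pH = 1.17

Cl2CHCOOH ⇌ Cl2CHCOO- + H+
Ka = x²/(0.141 − x) = 6.2 × 10^-2
The 5% rule fails; solving x² + Ka·x − Ka·C₀ = 0 exactly:
x = [−0.062 + √(0.062² + 0.035)]/2 = 6.75 × 10^-2 M
pH = −log[H+] = −log(6.75 × 10^-2) = 1.17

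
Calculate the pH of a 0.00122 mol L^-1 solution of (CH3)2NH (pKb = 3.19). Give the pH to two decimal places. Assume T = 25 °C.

(CH3)2NH + H2O ⇌ (CH3)2NH2+ + OH-
Kb = 10^(−3.19) = 6.46 × 10^-4
Kb = x²/(0.00122 − x) = 6.46 × 10^-4
Here C₀/Kb ≈ 1.89, so the small-x approximation fails. Use the quadratic:
x = [−0.000646 + √(0.000646² + 3.15e-06)]/2 = 6.22 × 10^-4 M
pOH = −log(6.22 × 10^-4) = 3.21; pH = 14.00 − 3.21 = 10.79

pH = 10.79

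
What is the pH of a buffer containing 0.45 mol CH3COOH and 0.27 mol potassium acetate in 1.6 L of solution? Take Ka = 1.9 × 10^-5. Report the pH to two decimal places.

pKa = −log(1.9 × 10^-5) = 4.721
pH = pKa + log([A⁻]/[HA]) = 4.721 + log(0.27/0.45)
pH = 4.721 + (-0.222) = 4.50

pH = 4.50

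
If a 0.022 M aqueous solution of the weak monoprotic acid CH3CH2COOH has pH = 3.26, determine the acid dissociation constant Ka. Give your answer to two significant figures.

[H+] = 10^(-3.26) = 5.50 × 10^-4 M
At equilibrium [HA] = 0.022 − 5.50 × 10^-4 = 2.15 × 10^-2 M
Ka = [H+][A-]/[HA] = (5.50 × 10^-4)² / 2.15 × 10^-2 = 1.4 × 10^-5

Ka = 1.4 × 10^-5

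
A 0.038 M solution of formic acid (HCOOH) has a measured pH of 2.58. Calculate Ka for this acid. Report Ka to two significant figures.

[H+] = 10^(-2.58) = 2.63 × 10^-3 M
At equilibrium [HA] = 0.038 − 2.63 × 10^-3 = 3.54 × 10^-2 M
Ka = [H+][A-]/[HA] = (2.63 × 10^-3)² / 3.54 × 10^-2 = 2.0 × 10^-4

Ka = 2.0 × 10^-4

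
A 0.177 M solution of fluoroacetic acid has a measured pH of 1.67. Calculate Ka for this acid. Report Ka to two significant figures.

[H+] = 10^(-1.67) = 2.14 × 10^-2 M
At equilibrium [HA] = 0.177 − 2.14 × 10^-2 = 1.56 × 10^-1 M
Ka = [H+][A-]/[HA] = (2.14 × 10^-2)² / 1.56 × 10^-1 = 2.9 × 10^-3

Ka = 2.9 × 10^-3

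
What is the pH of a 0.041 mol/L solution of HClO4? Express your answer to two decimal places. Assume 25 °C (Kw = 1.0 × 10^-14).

HClO4 is a strong acid and dissociates completely, so [H+] = 0.041 M.
pH = -log(0.041) = 1.39

pH = 1.39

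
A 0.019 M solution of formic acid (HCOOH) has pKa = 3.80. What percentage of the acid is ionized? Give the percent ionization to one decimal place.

8.7%

HCOOH ⇌ HCOO- + H+; let x = [H+] at equilibrium.
Ka = 10^(−3.80) = 1.58 × 10^-4
Solve x² + 0.000158x − 3e-06 = 0 → x = 1.66 × 10^-3 M
% ionization = x/C₀ × 100% = 1.66 × 10^-3/0.019 × 100% = 8.7%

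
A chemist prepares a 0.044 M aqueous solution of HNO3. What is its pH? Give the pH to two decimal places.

pH = 1.36

HNO3 is a strong acid and dissociates completely, so [H+] = 0.044 M.
pH = -log(0.044) = 1.36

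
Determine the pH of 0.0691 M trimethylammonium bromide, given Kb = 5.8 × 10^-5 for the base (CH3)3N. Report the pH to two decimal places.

pH = 5.46

(CH3)3NH+ is the conjugate acid of the weak base (CH3)3N.
Ka = Kw/Kb = 1.0×10^-14 / 5.8 × 10^-5 = 1.72 × 10^-10
From the ICE table, Ka = x²/(0.0691 − x) = 1.72 × 10^-10.
Assume x ≪ 0.0691: x ≈ √(1.72 × 10^-10 × 0.0691) = 3.45 × 10^-6 M
(x/C₀ = 0.005% < 5%, so the approximation holds.)
pH = −log(3.45 × 10^-6) = 5.46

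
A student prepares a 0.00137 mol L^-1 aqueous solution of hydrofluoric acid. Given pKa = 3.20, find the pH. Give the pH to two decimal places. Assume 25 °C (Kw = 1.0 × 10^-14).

HF ⇌ F- + H+
Ka = 10^(−3.20) = 6.31 × 10^-4
From the ICE table, Ka = [H+]²/(0.00137 − [H+]) = 6.31 × 10^-4.
The 5% rule fails; solving [H+]² + Ka·[H+] − Ka·C₀ = 0 exactly:
[H+] = (−Ka + √(Ka² + 4·Ka·C₀))/2 = 6.66 × 10^-4 M
pH = −log(6.66 × 10^-4) = 3.18

pH = 3.18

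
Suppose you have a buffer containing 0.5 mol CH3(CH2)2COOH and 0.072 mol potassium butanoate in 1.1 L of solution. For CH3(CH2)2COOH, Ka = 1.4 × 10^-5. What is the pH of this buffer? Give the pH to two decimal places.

pH = 4.01

pKa = −log(1.4 × 10^-5) = 4.854
Henderson–Hasselbalch: pH = pKa + log([CH3(CH2)2COO-]/[CH3(CH2)2COOH]) = 4.854 + log(0.072/0.5)
pH = 4.854 + (-0.842) = 4.01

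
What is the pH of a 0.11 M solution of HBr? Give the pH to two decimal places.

pH = 0.96

HBr is a strong acid and dissociates completely, so [H+] = 0.11 M.
pH = -log(0.11) = 0.96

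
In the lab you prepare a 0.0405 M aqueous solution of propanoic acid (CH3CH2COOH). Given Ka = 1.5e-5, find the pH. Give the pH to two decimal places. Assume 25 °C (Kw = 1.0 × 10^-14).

pH = 3.11

CH3CH2COOH ⇌ CH3CH2COO- + H+
Ka = x²/(0.0405 − x) = 1.5 × 10^-5
Since Ka ≪ C₀, x ≈ √(Ka·C₀) = 7.79 × 10^-4 M.
(x/C₀ = 1.9% < 5%, so the approximation holds.)
pH = −log(7.79 × 10^-4) = 3.11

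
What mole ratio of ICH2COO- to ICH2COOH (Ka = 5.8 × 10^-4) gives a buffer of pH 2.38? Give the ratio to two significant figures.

ratio = 0.14

pKa = -log(5.8 × 10^-4) = 3.237
pH = pKa + log(r) ⇒ log(r) = 2.38 − 3.237 = -0.857
r = [ICH2COO-]/[ICH2COOH] = 10^(-0.857) = 0.139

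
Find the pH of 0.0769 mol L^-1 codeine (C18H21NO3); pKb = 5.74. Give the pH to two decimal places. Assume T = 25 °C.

C18H21NO3 + H2O ⇌ C18H22NO3+ + OH-
Kb = 10^(−5.74) = 1.82 × 10^-6
Let x = [OH-] at equilibrium. Kb = x²/(0.0769 − x).
Assume x ≪ 0.0769: x ≈ √(1.82 × 10^-6 × 0.0769) = 3.74 × 10^-4 M
Check: 0.49% ionized — well under 5%, approximation valid.
pOH = −log(3.74 × 10^-4) = 3.43; pH = 14.00 − 3.43 = 10.57

pH = 10.57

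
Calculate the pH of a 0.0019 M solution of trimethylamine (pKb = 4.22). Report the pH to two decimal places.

pH = 10.49

(CH3)3N + H2O ⇌ (CH3)3NH+ + OH-
Kb = 10^(−4.22) = 6.03 × 10^-5
Kb = [OH-]²/(0.0019 − [OH-]) = 6.03 × 10^-5
The 5% rule fails; solving [OH-]² + Kb·[OH-] − Kb·C₀ = 0 exactly:
[OH-] = [−6.03e-05 + √(6.03e-05² + 4.58e-07)]/2 = 3.10 × 10^-4 M
pOH = 3.51, so pH = 14.00 − pOH = 10.49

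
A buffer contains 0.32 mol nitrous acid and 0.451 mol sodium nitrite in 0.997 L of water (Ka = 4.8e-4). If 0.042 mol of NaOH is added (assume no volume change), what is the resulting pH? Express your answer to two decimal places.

OH- converts HNO2 to NO2-: HNO2 → 0.278 mol, NO2- → 0.493 mol.
pKa = −log(4.8 × 10^-4) = 3.319
pH = pKa + log([A⁻]/[HA]) = 3.319 + log(0.493/0.278) = 3.319 +0.249

pH = 3.57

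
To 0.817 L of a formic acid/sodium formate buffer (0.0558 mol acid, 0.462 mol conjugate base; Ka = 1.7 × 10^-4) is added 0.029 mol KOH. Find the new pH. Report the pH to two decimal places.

pH = 5.03

After neutralization: n(HCOOH) = 0.0268 mol, n(HCOO-) = 0.491 mol.
pKa = −log(1.7 × 10^-4) = 3.770
Henderson–Hasselbalch with mole ratio 0.491/0.0268: pH = 3.770 + (+1.263)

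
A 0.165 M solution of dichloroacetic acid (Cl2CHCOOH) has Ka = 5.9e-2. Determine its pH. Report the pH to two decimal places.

pH = 1.13

Cl2CHCOOH ⇌ Cl2CHCOO- + H+
From the ICE table, Ka = [H+]²/(0.165 − [H+]) = 5.9 × 10^-2.
Here C₀/Ka ≈ 2.8, so the small-[H+] approximation fails. Use the quadratic:
[H+] = [−0.059 + √(0.059² + 0.0389)]/2 = 7.35 × 10^-2 M
pH = −log(7.35 × 10^-2) = 1.13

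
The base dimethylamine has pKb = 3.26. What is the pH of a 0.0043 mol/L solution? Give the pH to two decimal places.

(CH3)2NH + H2O ⇌ (CH3)2NH2+ + OH-
Kb = 10^(−3.26) = 5.50 × 10^-4
From the ICE table, Kb = [OH-]²/(0.0043 − [OH-]) = 5.50 × 10^-4.
[OH-] is not negligible relative to C₀; solve [OH-]² + 0.00055·[OH-] − 2.37e-06 = 0.
[OH-] = (−Kb + √(Kb² + 4·Kb·C₀))/2 = 1.29 × 10^-3 M
pOH = 2.89, so pH = 14.00 − pOH = 11.11

pH = 11.11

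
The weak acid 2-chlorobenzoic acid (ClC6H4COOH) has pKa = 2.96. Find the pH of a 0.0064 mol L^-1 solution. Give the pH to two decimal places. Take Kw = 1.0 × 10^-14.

pH = 2.67

ClC6H4COOH ⇌ ClC6H4COO- + H+
Ka = 10^(−2.96) = 1.10 × 10^-3
Ka = x²/(0.0064 − x) = 1.10 × 10^-3
x is not negligible relative to C₀; solve x² + 0.0011·x − 7.04e-06 = 0.
x = [−0.0011 + √(0.0011² + 2.82e-05)]/2 = 2.16 × 10^-3 M
pH = −log[H+] = −log(2.16 × 10^-3) = 2.67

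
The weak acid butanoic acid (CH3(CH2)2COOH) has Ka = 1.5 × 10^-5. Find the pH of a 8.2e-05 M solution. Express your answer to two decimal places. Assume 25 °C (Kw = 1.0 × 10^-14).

CH3(CH2)2COOH ⇌ CH3(CH2)2COO- + H+
From the ICE table, Ka = [H+]²/(8.2e-05 − [H+]) = 1.5 × 10^-5.
The 5% rule fails; solving [H+]² + Ka·[H+] − Ka·C₀ = 0 exactly:
[H+] = (−Ka + √(Ka² + 4·Ka·C₀))/2 = 2.84 × 10^-5 M
pH = −log(2.84 × 10^-5) = 4.55

pH = 4.55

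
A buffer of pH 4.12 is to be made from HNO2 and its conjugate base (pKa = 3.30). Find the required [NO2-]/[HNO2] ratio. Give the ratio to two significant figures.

pH = pKa + log(r) ⇒ log(r) = 4.12 − 3.30 = +0.82
r = [NO2-]/[HNO2] = 10^(+0.82) = 6.61

ratio = 6.6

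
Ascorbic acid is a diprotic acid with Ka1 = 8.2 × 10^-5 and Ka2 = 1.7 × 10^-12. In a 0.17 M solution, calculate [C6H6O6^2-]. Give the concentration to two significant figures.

1.7 × 10^-12 M

First ionization gives [H+] ≈ [HC6H6O6-] = 3.73 × 10^-3 M.
Second step: Ka2 = [H+][C6H6O6^2-]/[HC6H6O6-] ≈ [C6H6O6^2-] (since [H+] ≈ [HC6H6O6-]).
So [C6H6O6^2-] ≈ Ka2.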